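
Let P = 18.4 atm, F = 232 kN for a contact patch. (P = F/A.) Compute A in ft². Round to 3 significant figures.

Rearranging P = F/A for A: A = F/P.
P = 18.4 atm = 1.864×10^6 Pa; F = 232 kN = 2.320×10^5 N.
A = 0.1244 m²
0.1244 m² × (1 ft² / 0.09290 m²) = 1.339 ft²

1.34 ft²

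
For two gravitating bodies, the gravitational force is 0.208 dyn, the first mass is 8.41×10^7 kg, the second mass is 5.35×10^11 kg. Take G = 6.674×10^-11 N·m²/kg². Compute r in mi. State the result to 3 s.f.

23600 mi

From Newton's law of gravitation: r = √(G·m₁m₂/F).
F = 0.208 dyn = 2.080×10^-6 N; m₁ = 8.41×10^7 kg; m₂ = 5.35×10^11 kg; G = 6.674×10^-11 N·m²/kg².
r = 3.800×10^7 m
3.800×10^7 m × (1 mi / 1609 m) = 23610 mi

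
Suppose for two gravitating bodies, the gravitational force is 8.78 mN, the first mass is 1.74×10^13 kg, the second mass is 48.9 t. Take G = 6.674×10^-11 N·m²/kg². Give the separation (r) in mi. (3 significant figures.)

50.0 mi

From Newton's law of gravitation: r = √(G·m₁m₂/F).
F = 8.78 mN = 0.008780 N; m₁ = 1.74×10^13 kg; m₂ = 48.9 t = 48900 kg; G = 6.674×10^-11 N·m²/kg².
r = 80422 m
80422 m × (1 mi / 1609 m) = 49.97 mi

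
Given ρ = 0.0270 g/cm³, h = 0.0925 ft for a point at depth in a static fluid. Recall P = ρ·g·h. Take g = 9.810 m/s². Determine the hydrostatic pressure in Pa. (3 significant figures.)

7.47 Pa

P is given directly by: P = ρgh.
ρ = 0.0270 g/cm³ = 27.00 kg/m³; h = 0.0925 ft = 0.02819 m; g = 9.810 m/s².
P = 7.468 Pa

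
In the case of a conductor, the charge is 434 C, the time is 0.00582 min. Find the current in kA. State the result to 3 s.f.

Rearranging q = I·t for I: I = q/t.
q = 434 C; t = 0.00582 min = 0.3492 s.
I = 1243 A
1243 A × (1 kA / 1000 A) = 1.243 kA

1.24 kA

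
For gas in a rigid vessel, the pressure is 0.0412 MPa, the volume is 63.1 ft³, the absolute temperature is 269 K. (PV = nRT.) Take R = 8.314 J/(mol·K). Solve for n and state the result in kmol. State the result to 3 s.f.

0.0329 kmol

From the ideal-gas law: n = PV/(RT).
P = 0.0412 MPa = 41200 Pa; V = 63.1 ft³ = 1.787 m³; T = 269 K; R = 8.314 J/(mol·K).
n = 32.92 mol
32.92 mol × (1 kmol / 1000 mol) = 0.03292 kmol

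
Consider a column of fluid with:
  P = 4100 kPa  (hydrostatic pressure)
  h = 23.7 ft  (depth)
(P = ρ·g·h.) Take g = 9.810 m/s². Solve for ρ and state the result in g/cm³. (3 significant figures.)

Rearranging P = ρ·g·h for ρ: ρ = P/(g·h).
P = 4100 kPa = 4.100×10^6 Pa; h = 23.7 ft = 7.224 m; g = 9.810 m/s².
ρ = 57856 kg/m³
57856 kg/m³ × (1 g/cm³ / 1000 kg/m³) = 57.86 g/cm³

57.9 g/cm³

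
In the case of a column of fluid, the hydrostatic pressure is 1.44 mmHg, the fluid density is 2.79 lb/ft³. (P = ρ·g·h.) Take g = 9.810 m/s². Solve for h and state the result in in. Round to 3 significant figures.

17.2 in

Rearranging: h = P/(ρ·g).
P = 1.44 mmHg = 192.0 Pa; ρ = 2.79 lb/ft³ = 44.69 kg/m³; g = 9.810 m/s².
h = 0.4379 m
0.4379 m × (1 in / 0.02540 m) = 17.24 in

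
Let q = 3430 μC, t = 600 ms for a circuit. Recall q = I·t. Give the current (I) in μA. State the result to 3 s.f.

Rearranging: I = q/t.
q = 3430 μC = 0.003430 C; t = 600 ms = 0.6000 s.
I = 0.005717 A
0.005717 A × (1 μA / 1.000×10^-6 A) = 5717 μA

5720 μA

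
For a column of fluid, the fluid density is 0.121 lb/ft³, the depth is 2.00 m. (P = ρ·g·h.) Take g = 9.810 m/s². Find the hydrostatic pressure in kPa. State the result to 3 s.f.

Directly: P = ρgh.
ρ = 0.121 lb/ft³ = 1.938 kg/m³; h = 2.00 m; g = 9.810 m/s².
P = 38.03 Pa  (the unit combination reduces to kg/(m·s²) = Pa)
38.03 Pa × (1 kPa / 1000 Pa) = 0.03803 kPa

0.0380 kPa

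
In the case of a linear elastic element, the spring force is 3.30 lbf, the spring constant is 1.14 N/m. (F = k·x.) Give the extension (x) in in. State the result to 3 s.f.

From Hooke's law: x = F/k.
F = 3.30 lbf = 14.68 N; k = 1.14 N/m.
x = 12.88 m
12.88 m × (1 in / 0.02540 m) = 506.9 in

507 in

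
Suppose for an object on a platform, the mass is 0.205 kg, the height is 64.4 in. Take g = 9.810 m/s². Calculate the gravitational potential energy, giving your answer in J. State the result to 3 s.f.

3.29 J

Directly: PE = mgh.
m = 0.205 kg; h = 64.4 in = 1.636 m; g = 9.810 m/s².
PE = 3.290 J  (the unit combination reduces to kg·m²/s² = J)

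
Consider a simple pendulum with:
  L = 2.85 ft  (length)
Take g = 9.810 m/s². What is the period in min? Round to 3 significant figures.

Directly: T = 2π√(L/g).
L = 2.85 ft = 0.8687 m; g = 9.810 m/s².
T = 1.870 s
1.870 s × (1 min / 60.00 s) = 0.03116 min

0.0312 min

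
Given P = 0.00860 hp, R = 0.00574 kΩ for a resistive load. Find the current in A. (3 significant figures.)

1.06 A

Solving P = I²R for I: I = √(P/R).
P = 0.00860 hp = 6.413 W; R = 0.00574 kΩ = 5.740 Ω.
I = 1.057 A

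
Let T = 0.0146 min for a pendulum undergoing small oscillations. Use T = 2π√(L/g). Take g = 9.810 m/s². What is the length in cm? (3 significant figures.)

Solving T = 2π√(L/g) for L: L = g·(T/2π)².
T = 0.0146 min = 0.8760 s; g = 9.810 m/s².
L = 0.1907 m
0.1907 m × (1 cm / 0.01000 m) = 19.07 cm

19.1 cm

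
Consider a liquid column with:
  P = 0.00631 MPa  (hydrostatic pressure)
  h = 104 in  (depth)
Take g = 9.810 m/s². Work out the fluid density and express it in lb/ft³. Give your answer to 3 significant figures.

Rearranging: ρ = P/(g·h).
P = 0.00631 MPa = 6310 Pa; h = 104 in = 2.642 m; g = 9.810 m/s².
ρ = 243.5 kg/m³
243.5 kg/m³ × (1 lb/ft³ / 16.02 kg/m³) = 15.20 lb/ft³

15.2 lb/ft³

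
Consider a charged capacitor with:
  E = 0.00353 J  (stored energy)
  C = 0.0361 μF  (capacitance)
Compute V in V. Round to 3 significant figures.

442 V

Rearranging E = ½C·V² for V: V = √(2E/C).
E = 0.00353 J; C = 0.0361 μF = 3.610×10^-8 F.
V = 442.2 V  (the unit combination reduces to kg·m²/(A·s³) = V)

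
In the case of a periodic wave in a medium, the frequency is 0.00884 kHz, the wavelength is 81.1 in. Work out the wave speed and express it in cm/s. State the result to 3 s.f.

Directly: v = fλ.
f = 0.00884 kHz = 8.840 Hz; λ = 81.1 in = 2.060 m.
v = 18.21 m/s
18.21 m/s × (1 cm/s / 0.01000 m/s) = 1821 cm/s

1820 cm/s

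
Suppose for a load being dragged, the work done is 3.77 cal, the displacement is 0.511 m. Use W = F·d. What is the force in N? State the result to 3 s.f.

Solving W = F·d for F: F = W/d.
W = 3.77 cal = 15.77 J; d = 0.511 m.
F = 30.87 N  (the unit combination reduces to kg·m/s² = N)

30.9 N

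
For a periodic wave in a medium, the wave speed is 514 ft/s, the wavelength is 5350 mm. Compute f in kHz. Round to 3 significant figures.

0.0293 kHz

Solving v = f·λ for f: f = v/λ.
v = 514 ft/s = 156.7 m/s; λ = 5350 mm = 5.350 m.
f = 29.28 Hz
29.28 Hz × (1 kHz / 1000 Hz) = 0.02928 kHz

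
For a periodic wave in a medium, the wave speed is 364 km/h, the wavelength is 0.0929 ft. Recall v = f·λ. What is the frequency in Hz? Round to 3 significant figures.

Rearranging: f = v/λ.
v = 364 km/h = 101.1 m/s; λ = 0.0929 ft = 0.02832 m.
f = 3571 Hz

3570 Hz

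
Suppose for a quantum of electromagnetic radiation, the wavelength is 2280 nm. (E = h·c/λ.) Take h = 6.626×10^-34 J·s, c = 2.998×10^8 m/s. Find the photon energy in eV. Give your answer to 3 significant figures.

0.544 eV

E is given directly by: E = hc/λ.
λ = 2280 nm = 2.280×10^-6 m; h = 6.626×10^-34 J·s; c = 2.998×10^8 m/s.
E = 8.713×10^-20 J
8.713×10^-20 J × (1 eV / 1.602×10^-19 J) = 0.5438 eV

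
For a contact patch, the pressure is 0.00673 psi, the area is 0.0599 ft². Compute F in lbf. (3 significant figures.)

Solving P = F/A for F: F = P·A.
P = 0.00673 psi = 46.40 Pa; A = 0.0599 ft² = 0.005565 m².
F = 0.2582 N
0.2582 N × (1 lbf / 4.448 N) = 0.05805 lbf

0.0581 lbf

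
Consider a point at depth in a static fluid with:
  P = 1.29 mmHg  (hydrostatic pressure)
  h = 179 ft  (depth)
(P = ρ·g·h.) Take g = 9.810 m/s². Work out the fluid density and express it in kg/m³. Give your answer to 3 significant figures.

0.321 kg/m³

Solving P = ρ·g·h for ρ: ρ = P/(g·h).
P = 1.29 mmHg = 172.0 Pa; h = 179 ft = 54.56 m; g = 9.810 m/s².
ρ = 0.3213 kg/m³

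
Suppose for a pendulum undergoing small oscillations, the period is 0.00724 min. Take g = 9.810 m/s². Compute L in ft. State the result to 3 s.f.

Rearranging T = 2π√(L/g) for L: L = g·(T/2π)².
T = 0.00724 min = 0.4344 s; g = 9.810 m/s².
L = 0.04689 m
0.04689 m × (1 ft / 0.3048 m) = 0.1538 ft

0.154 ft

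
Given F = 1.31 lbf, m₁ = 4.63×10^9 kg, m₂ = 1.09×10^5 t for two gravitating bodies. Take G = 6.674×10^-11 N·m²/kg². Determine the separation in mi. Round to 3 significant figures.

1.49 mi

Rearranging: r = √(G·m₁m₂/F).
F = 1.31 lbf = 5.827 N; m₁ = 4.63×10^9 kg; m₂ = 1.09×10^5 t = 1.090×10^8 kg; G = 6.674×10^-11 N·m²/kg².
r = 2404 m
2404 m × (1 mi / 1609 m) = 1.494 mi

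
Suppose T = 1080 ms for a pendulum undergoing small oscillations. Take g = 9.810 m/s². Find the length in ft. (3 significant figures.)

Solving T = 2π√(L/g) for L: L = g·(T/2π)².
T = 1080 ms = 1.080 s; g = 9.810 m/s².
L = 0.2898 m
0.2898 m × (1 ft / 0.3048 m) = 0.9509 ft

0.951 ft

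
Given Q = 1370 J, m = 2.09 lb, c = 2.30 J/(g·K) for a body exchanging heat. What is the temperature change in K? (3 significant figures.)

0.628 K

Rearranging Q = m·c·ΔT for ΔT: ΔT = Q/(m·c).
Q = 1370 J; m = 2.09 lb = 0.9480 kg; c = 2.30 J/(g·K) = 2300 J/(kg·K).
ΔT = 0.6283 K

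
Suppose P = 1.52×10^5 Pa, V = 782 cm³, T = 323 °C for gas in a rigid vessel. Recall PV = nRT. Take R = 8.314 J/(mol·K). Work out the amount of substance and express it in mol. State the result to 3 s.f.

0.0240 mol

Rearranging: n = PV/(RT).
P = 1.52×10^5 Pa; V = 782 cm³ = 7.820×10^-4 m³; T = 323 °C = 596.1 K; R = 8.314 J/(mol·K).
n = 0.02398 mol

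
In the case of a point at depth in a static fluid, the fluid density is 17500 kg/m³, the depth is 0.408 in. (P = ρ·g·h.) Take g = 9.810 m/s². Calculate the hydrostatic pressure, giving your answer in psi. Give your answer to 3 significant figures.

Directly: P = ρgh.
ρ = 17500 kg/m³; h = 0.408 in = 0.01036 m; g = 9.810 m/s².
P = 1779 Pa  (the unit combination reduces to kg/(m·s²) = Pa)
1779 Pa × (1 psi / 6895 Pa) = 0.2580 psi

0.258 psi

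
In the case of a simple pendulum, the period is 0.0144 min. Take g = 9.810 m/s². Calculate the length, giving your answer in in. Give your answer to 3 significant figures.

Rearranging T = 2π√(L/g) for L: L = g·(T/2π)².
T = 0.0144 min = 0.8640 s; g = 9.810 m/s².
L = 0.1855 m
0.1855 m × (1 in / 0.02540 m) = 7.303 in

7.30 in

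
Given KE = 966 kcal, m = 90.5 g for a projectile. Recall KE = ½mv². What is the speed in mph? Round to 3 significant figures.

Rearranging KE = ½mv² for v: v = √(2·KE/m).
KE = 966 kcal = 4.042×10^6 J; m = 90.5 g = 0.09050 kg.
v = 9451 m/s
9451 m/s × (1 mph / 0.4470 m/s) = 21141 mph

21100 mph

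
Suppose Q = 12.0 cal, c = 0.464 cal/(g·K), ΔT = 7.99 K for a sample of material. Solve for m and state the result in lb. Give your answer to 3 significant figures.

Rearranging: m = Q/(c·ΔT).
Q = 12.0 cal = 50.21 J; c = 0.464 cal/(g·K) = 1941 J/(kg·K); ΔT = 7.99 K.
m = 0.003237 kg
0.003237 kg × (1 lb / 0.4536 kg) = 0.007136 lb

0.00714 lb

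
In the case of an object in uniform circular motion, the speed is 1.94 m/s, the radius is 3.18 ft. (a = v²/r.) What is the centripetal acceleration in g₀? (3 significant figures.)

0.396 g₀

a is given directly by: a = v²/r.
v = 1.94 m/s; r = 3.18 ft = 0.9693 m.
a = 3.883 m/s²
3.883 m/s² × (1 g₀ / 9.807 m/s²) = 0.3960 g₀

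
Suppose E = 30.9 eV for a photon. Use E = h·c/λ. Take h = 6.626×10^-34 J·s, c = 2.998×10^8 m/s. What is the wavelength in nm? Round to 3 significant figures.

Rearranging: λ = hc/E.
E = 30.9 eV = 4.951×10^-18 J; h = 6.626×10^-34 J·s; c = 2.998×10^8 m/s.
λ = 4.012×10^-8 m
4.012×10^-8 m × (1 nm / 1.000×10^-9 m) = 40.12 nm

40.1 nm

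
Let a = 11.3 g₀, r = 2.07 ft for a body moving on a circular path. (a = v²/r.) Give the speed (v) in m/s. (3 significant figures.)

Rearranging: v = √(a·r).
a = 11.3 g₀ = 110.8 m/s²; r = 2.07 ft = 0.6309 m.
v = 8.362 m/s

8.36 m/s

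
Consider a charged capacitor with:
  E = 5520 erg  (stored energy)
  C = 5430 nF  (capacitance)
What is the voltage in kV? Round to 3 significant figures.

0.0143 kV

Rearranging: V = √(2E/C).
E = 5520 erg = 5.520×10^-4 J; C = 5430 nF = 5.430×10^-6 F.
V = 14.26 V
14.26 V × (1 kV / 1000 V) = 0.01426 kV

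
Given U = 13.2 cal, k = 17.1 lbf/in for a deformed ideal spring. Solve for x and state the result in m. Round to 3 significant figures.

Solving U = ½k·x² for x: x = √(2U/k).
U = 13.2 cal = 55.23 J; k = 17.1 lbf/in = 2995 N/m.
x = 0.1921 m

0.192 m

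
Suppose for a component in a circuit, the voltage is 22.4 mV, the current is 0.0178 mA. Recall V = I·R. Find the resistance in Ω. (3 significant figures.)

1260 Ω

Rearranging V = I·R for R: R = V/I.
V = 22.4 mV = 0.02240 V; I = 0.0178 mA = 1.780×10^-5 A.
R = 1258 Ω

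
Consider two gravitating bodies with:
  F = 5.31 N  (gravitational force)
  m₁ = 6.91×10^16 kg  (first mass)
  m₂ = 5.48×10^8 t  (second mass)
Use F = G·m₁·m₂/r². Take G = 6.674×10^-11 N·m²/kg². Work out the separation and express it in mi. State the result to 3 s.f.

Rearranging: r = √(G·m₁m₂/F).
F = 5.31 N; m₁ = 6.91×10^16 kg; m₂ = 5.48×10^8 t = 5.480×10^11 kg; G = 6.674×10^-11 N·m²/kg².
r = 6.899×10^8 m
6.899×10^8 m × (1 mi / 1609 m) = 4.287×10^5 mi

4.29×10^5 mi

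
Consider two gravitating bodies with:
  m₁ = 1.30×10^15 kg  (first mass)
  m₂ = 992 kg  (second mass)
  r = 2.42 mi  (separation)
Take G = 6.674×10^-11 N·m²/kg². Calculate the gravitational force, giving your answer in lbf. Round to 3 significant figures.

Directly: F = Gm₁m₂/r².
m₁ = 1.30×10^15 kg; m₂ = 992 kg; r = 2.42 mi = 3895 m; G = 6.674×10^-11 N·m²/kg².
F = 5.674 N  (the unit combination reduces to kg·m/s² = N)
5.674 N × (1 lbf / 4.448 N) = 1.276 lbf

1.28 lbf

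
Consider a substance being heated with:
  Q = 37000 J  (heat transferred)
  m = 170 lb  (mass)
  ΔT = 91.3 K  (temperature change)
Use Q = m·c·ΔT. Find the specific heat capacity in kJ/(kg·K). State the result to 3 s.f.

0.00526 kJ/(kg·K)

Rearranging Q = m·c·ΔT for c: c = Q/(m·ΔT).
Q = 37000 J; m = 170 lb = 77.11 kg; ΔT = 91.3 K.
c = 5.256 J/(kg·K)
5.256 J/(kg·K) × (1 kJ/(kg·K) / 1000 J/(kg·K)) = 0.005256 kJ/(kg·K)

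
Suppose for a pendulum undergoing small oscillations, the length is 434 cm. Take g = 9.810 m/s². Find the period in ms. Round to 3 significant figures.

Directly: T = 2π√(L/g).
L = 434 cm = 4.340 m; g = 9.810 m/s².
T = 4.179 s
4.179 s × (1 ms / 0.001000 s) = 4179 ms

4180 ms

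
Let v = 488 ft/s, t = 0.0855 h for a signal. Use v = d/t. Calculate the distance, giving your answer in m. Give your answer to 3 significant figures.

Solving v = d/t for d: d = v·t.
v = 488 ft/s = 148.7 m/s; t = 0.0855 h = 307.8 s.
d = 45783 m

45800 m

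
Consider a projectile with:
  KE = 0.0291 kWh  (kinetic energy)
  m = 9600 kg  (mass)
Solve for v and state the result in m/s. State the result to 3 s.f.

Solving KE = ½mv² for v: v = √(2·KE/m).
KE = 0.0291 kWh = 1.048×10^5 J; m = 9600 kg.
v = 4.672 m/s

4.67 m/s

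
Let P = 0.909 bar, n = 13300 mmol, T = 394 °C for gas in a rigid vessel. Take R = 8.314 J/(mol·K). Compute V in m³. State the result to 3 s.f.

0.812 m³

From the ideal-gas law: V = nRT/P.
P = 0.909 bar = 90900 Pa; n = 13300 mmol = 13.30 mol; T = 394 °C = 667.1 K; R = 8.314 J/(mol·K).
V = 0.8116 m³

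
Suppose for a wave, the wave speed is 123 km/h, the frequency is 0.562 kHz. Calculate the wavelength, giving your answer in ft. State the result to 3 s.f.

0.199 ft

Solving v = f·λ for λ: λ = v/f.
v = 123 km/h = 34.17 m/s; f = 0.562 kHz = 562.0 Hz.
λ = 0.06079 m
0.06079 m × (1 ft / 0.3048 m) = 0.1995 ft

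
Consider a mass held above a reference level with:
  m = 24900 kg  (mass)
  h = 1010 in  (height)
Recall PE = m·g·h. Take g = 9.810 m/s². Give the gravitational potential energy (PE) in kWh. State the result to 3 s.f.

1.74 kWh

Directly: PE = mgh.
m = 24900 kg; h = 1010 in = 25.65 m; g = 9.810 m/s².
PE = 6.266×10^6 J  (the unit combination reduces to kg·m²/s² = J)
6.266×10^6 J × (1 kWh / 3.600×10^6 J) = 1.741 kWh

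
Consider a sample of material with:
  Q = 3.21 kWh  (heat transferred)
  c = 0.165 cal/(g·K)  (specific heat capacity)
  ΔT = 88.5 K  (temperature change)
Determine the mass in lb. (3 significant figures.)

Rearranging Q = m·c·ΔT for m: m = Q/(c·ΔT).
Q = 3.21 kWh = 1.156×10^7 J; c = 0.165 cal/(g·K) = 690.4 J/(kg·K); ΔT = 88.5 K.
m = 189.1 kg
189.1 kg × (1 lb / 0.4536 kg) = 417.0 lb

417 lb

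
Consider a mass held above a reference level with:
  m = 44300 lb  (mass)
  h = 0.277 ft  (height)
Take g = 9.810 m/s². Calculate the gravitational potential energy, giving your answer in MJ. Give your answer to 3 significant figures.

0.0166 MJ

PE is given directly by: PE = mgh.
m = 44300 lb = 20094 kg; h = 0.277 ft = 0.08443 m; g = 9.810 m/s².
PE = 16643 J
16643 J × (1 MJ / 1.000×10^6 J) = 0.01664 MJ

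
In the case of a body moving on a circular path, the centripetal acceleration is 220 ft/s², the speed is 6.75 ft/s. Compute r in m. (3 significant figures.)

Solving a = v²/r for r: r = v²/a.
a = 220 ft/s² = 67.06 m/s²; v = 6.75 ft/s = 2.057 m/s.
r = 0.06312 m

0.0631 m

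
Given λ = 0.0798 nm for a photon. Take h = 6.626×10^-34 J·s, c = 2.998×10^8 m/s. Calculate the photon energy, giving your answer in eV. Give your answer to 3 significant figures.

Directly: E = hc/λ.
λ = 0.0798 nm = 7.980×10^-11 m; h = 6.626×10^-34 J·s; c = 2.998×10^8 m/s.
E = 2.489×10^-15 J
2.489×10^-15 J × (1 eV / 1.602×10^-19 J) = 15537 eV

15500 eV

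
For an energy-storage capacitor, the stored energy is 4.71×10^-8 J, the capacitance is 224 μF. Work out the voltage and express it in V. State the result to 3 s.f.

0.0205 V

Solving E = ½C·V² for V: V = √(2E/C).
E = 4.71×10^-8 J; C = 224 μF = 2.240×10^-4 F.
V = 0.02051 V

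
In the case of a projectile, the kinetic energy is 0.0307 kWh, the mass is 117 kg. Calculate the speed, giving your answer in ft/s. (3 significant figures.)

Rearranging: v = √(2·KE/m).
KE = 0.0307 kWh = 1.105×10^5 J; m = 117 kg.
v = 43.47 m/s
43.47 m/s × (1 ft/s / 0.3048 m/s) = 142.6 ft/s

143 ft/s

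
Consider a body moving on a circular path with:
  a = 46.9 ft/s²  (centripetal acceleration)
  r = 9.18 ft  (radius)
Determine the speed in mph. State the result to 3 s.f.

14.1 mph

Rearranging a = v²/r for v: v = √(a·r).
a = 46.9 ft/s² = 14.30 m/s²; r = 9.18 ft = 2.798 m.
v = 6.324 m/s
6.324 m/s × (1 mph / 0.4470 m/s) = 14.15 mph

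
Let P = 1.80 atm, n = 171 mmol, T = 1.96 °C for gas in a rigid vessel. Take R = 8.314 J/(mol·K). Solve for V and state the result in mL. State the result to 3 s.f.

2140 mL

Rearranging PV = nRT for V: V = nRT/P.
P = 1.80 atm = 1.824×10^5 Pa; n = 171 mmol = 0.1710 mol; T = 1.96 °C = 275.1 K; R = 8.314 J/(mol·K).
V = 0.002144 m³
0.002144 m³ × (1 mL / 1.000×10^-6 m³) = 2144 mL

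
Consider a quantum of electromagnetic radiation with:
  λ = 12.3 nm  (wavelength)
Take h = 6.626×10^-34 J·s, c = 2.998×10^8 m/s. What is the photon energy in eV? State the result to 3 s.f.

Directly: E = hc/λ.
λ = 12.3 nm = 1.230×10^-8 m; h = 6.626×10^-34 J·s; c = 2.998×10^8 m/s.
E = 1.615×10^-17 J
1.615×10^-17 J × (1 eV / 1.602×10^-19 J) = 100.8 eV

101 eV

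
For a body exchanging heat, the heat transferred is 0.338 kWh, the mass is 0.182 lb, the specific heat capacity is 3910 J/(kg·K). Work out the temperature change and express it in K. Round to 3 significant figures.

3770 K

Solving Q = m·c·ΔT for ΔT: ΔT = Q/(m·c).
Q = 0.338 kWh = 1.217×10^6 J; m = 0.182 lb = 0.08255 kg; c = 3910 J/(kg·K).
ΔT = 3770 K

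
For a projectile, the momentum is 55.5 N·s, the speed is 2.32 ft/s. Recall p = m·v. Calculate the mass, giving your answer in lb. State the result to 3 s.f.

Rearranging p = m·v for m: m = p/v.
p = 55.5 N·s = 55.50 kg·m/s; v = 2.32 ft/s = 0.7071 m/s.
m = 78.49 kg
78.49 kg × (1 lb / 0.4536 kg) = 173.0 lb

173 lb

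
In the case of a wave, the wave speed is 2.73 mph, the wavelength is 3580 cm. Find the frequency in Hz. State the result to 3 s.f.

Rearranging: f = v/λ.
v = 2.73 mph = 1.220 m/s; λ = 3580 cm = 35.80 m.
f = 0.03409 Hz

0.0341 Hz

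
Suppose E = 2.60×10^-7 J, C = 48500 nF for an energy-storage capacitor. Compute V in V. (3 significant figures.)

0.104 V

Rearranging E = ½C·V² for V: V = √(2E/C).
E = 2.60×10^-7 J; C = 48500 nF = 4.850×10^-5 F.
V = 0.1035 V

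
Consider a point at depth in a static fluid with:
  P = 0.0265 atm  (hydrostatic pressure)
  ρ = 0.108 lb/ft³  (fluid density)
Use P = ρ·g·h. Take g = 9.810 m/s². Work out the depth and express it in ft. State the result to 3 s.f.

519 ft

Rearranging P = ρ·g·h for h: h = P/(ρ·g).
P = 0.0265 atm = 2685 Pa; ρ = 0.108 lb/ft³ = 1.730 kg/m³; g = 9.810 m/s².
h = 158.2 m
158.2 m × (1 ft / 0.3048 m) = 519.1 ft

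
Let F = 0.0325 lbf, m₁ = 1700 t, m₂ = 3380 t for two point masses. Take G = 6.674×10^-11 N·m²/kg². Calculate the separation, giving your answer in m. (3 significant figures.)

51.5 m

Rearranging F = G·m₁·m₂/r² for r: r = √(G·m₁m₂/F).
F = 0.0325 lbf = 0.1446 N; m₁ = 1700 t = 1.700×10^6 kg; m₂ = 3380 t = 3.380×10^6 kg; G = 6.674×10^-11 N·m²/kg².
r = 51.50 m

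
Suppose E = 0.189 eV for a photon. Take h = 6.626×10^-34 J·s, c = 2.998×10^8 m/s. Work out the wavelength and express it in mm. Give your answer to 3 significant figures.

0.00656 mm

Solving E = h·c/λ for λ: λ = hc/E.
E = 0.189 eV = 3.028×10^-20 J; h = 6.626×10^-34 J·s; c = 2.998×10^8 m/s.
λ = 6.560×10^-6 m
6.560×10^-6 m × (1 mm / 0.001000 m) = 0.006560 mm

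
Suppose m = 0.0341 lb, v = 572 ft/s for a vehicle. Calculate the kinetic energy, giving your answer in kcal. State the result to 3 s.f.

Directly: KE = ½mv².
m = 0.0341 lb = 0.01547 kg; v = 572 ft/s = 174.3 m/s.
KE = 235.1 J
235.1 J × (1 kcal / 4184 J) = 0.05619 kcal

0.0562 kcal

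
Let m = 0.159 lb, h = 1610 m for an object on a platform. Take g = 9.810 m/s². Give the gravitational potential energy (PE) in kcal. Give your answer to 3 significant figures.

0.272 kcal

PE is given directly by: PE = mgh.
m = 0.159 lb = 0.07212 kg; h = 1610 m; g = 9.810 m/s².
PE = 1139 J  (the unit combination reduces to kg·m²/s² = J)
1139 J × (1 kcal / 4184 J) = 0.2722 kcal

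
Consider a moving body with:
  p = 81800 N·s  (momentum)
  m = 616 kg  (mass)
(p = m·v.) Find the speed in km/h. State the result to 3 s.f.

478 km/h

Solving p = m·v for v: v = p/m.
p = 81800 N·s = 81800 kg·m/s; m = 616 kg.
v = 132.8 m/s
132.8 m/s × (1 km/h / 0.2778 m/s) = 478.1 km/h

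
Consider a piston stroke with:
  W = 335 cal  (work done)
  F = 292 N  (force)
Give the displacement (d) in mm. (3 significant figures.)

Solving W = F·d for d: d = W/F.
W = 335 cal = 1402 J; F = 292 N.
d = 4.800 m
4.800 m × (1 mm / 0.001000 m) = 4800 mm

4800 mm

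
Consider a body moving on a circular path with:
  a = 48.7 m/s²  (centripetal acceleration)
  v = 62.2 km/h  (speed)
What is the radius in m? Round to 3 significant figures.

6.13 m

Rearranging a = v²/r for r: r = v²/a.
a = 48.7 m/s²; v = 62.2 km/h = 17.28 m/s.
r = 6.130 m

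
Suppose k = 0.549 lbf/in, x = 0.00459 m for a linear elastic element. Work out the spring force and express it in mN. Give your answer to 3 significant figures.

441 mN

Directly: F = kx.
k = 0.549 lbf/in = 96.14 N/m; x = 0.00459 m.
F = 0.4413 N  (the unit combination reduces to kg·m/s² = N)
0.4413 N × (1 mN / 0.001000 N) = 441.3 mN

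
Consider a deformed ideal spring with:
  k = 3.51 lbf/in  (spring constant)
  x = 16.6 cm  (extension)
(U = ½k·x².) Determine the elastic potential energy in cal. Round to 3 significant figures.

2.02 cal

U is given directly by: U = ½kx².
k = 3.51 lbf/in = 614.7 N/m; x = 16.6 cm = 0.1660 m.
U = 8.469 J  (the unit combination reduces to kg·m²/s² = J)
8.469 J × (1 cal / 4.184 J) = 2.024 cal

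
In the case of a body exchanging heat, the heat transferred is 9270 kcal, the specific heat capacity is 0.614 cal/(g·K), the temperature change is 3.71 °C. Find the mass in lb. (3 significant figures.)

8970 lb

Rearranging Q = m·c·ΔT for m: m = Q/(c·ΔT).
Q = 9270 kcal = 3.879×10^7 J; c = 0.614 cal/(g·K) = 2569 J/(kg·K); ΔT = 3.71 °C = 3.710 K.
m = 4069 kg
4069 kg × (1 lb / 0.4536 kg) = 8972 lb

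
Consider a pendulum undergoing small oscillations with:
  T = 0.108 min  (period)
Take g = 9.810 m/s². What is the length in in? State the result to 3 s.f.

411 in

Solving T = 2π√(L/g) for L: L = g·(T/2π)².
T = 0.108 min = 6.480 s; g = 9.810 m/s².
L = 10.43 m
10.43 m × (1 in / 0.02540 m) = 410.8 in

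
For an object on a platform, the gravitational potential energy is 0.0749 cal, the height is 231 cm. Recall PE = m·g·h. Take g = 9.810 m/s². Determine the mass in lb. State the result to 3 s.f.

Solving PE = m·g·h for m: m = PE/(g·h).
PE = 0.0749 cal = 0.3134 J; h = 231 cm = 2.310 m; g = 9.810 m/s².
m = 0.01383 kg
0.01383 kg × (1 lb / 0.4536 kg) = 0.03049 lb

0.0305 lb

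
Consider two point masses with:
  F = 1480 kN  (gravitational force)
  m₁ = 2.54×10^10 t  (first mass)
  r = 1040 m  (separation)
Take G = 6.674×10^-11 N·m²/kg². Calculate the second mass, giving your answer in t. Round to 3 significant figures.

9.44×10^5 t

From Newton's law of gravitation: m₂ = F·r²/(G·m₁).
F = 1480 kN = 1.480×10^6 N; m₁ = 2.54×10^10 t = 2.540×10^13 kg; r = 1040 m; G = 6.674×10^-11 N·m²/kg².
m₂ = 9.443×10^8 kg
9.443×10^8 kg × (1 t / 1000 kg) = 9.443×10^5 t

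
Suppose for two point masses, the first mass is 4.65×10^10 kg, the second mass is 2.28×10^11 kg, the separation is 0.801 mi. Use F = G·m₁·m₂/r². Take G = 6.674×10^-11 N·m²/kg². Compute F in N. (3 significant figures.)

4.26×10^5 N

From Newton's law of gravitation: F = Gm₁m₂/r².
m₁ = 4.65×10^10 kg; m₂ = 2.28×10^11 kg; r = 0.801 mi = 1289 m; G = 6.674×10^-11 N·m²/kg².
F = 4.258×10^5 N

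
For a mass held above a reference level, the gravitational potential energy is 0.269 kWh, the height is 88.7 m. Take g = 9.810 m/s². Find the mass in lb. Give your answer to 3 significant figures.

Solving PE = m·g·h for m: m = PE/(g·h).
PE = 0.269 kWh = 9.684×10^5 J; h = 88.7 m; g = 9.810 m/s².
m = 1113 kg
1113 kg × (1 lb / 0.4536 kg) = 2454 lb

2450 lb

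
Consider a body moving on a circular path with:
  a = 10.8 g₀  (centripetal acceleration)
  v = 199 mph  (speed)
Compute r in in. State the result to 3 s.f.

2940 in

Solving a = v²/r for r: r = v²/a.
a = 10.8 g₀ = 105.9 m/s²; v = 199 mph = 88.96 m/s.
r = 74.72 m
74.72 m × (1 in / 0.02540 m) = 2942 in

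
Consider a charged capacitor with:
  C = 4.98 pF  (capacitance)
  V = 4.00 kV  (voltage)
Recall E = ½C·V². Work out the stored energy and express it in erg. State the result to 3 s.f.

398 erg

E is given directly by: E = ½CV².
C = 4.98 pF = 4.980×10^-12 F; V = 4.00 kV = 4000 V.
E = 3.984×10^-5 J
3.984×10^-5 J × (1 erg / 1.000×10^-7 J) = 398.4 erg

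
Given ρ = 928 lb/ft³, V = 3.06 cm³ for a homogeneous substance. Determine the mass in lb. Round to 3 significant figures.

0.100 lb

Rearranging ρ = m/V for m: m = ρV.
ρ = 928 lb/ft³ = 14865 kg/m³; V = 3.06 cm³ = 3.060×10^-6 m³.
m = 0.04549 kg
0.04549 kg × (1 lb / 0.4536 kg) = 0.1003 lb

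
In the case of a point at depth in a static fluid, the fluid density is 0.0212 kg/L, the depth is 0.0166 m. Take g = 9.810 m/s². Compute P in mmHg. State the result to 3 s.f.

0.0259 mmHg

P is given directly by: P = ρgh.
ρ = 0.0212 kg/L = 21.20 kg/m³; h = 0.0166 m; g = 9.810 m/s².
P = 3.452 Pa
3.452 Pa × (1 mmHg / 133.3 Pa) = 0.02589 mmHg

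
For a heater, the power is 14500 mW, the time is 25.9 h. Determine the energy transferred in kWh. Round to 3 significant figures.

0.376 kWh

Rearranging P = W/t for W: W = P·t.
P = 14500 mW = 14.50 W; t = 25.9 h = 93240 s.
W = 1.352×10^6 J
1.352×10^6 J × (1 kWh / 3.600×10^6 J) = 0.3755 kWh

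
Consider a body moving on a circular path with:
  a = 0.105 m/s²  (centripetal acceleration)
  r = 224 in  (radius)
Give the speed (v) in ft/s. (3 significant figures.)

Rearranging a = v²/r for v: v = √(a·r).
a = 0.105 m/s²; r = 224 in = 5.690 m.
v = 0.7729 m/s
0.7729 m/s × (1 ft/s / 0.3048 m/s) = 2.536 ft/s

2.54 ft/s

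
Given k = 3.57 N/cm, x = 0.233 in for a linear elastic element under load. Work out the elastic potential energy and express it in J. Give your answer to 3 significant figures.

0.00625 J

Directly: U = ½kx².
k = 3.57 N/cm = 357.0 N/m; x = 0.233 in = 0.005918 m.
U = 0.006252 J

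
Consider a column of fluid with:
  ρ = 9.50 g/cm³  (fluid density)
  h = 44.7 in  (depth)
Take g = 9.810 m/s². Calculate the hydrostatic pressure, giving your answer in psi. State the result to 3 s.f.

Directly: P = ρgh.
ρ = 9.50 g/cm³ = 9500 kg/m³; h = 44.7 in = 1.135 m; g = 9.810 m/s².
P = 1.058×10^5 Pa
1.058×10^5 Pa × (1 psi / 6895 Pa) = 15.35 psi

15.3 psi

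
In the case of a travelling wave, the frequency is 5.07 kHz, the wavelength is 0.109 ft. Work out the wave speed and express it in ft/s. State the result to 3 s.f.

553 ft/s

Directly: v = fλ.
f = 5.07 kHz = 5070 Hz; λ = 0.109 ft = 0.03322 m.
v = 168.4 m/s
168.4 m/s × (1 ft/s / 0.3048 m/s) = 552.6 ft/s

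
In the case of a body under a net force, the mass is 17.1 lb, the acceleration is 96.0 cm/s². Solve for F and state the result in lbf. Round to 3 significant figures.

Directly: F = m·a.
m = 17.1 lb = 7.756 kg; a = 96.0 cm/s² = 0.9600 m/s².
F = 7.446 N
7.446 N × (1 lbf / 4.448 N) = 1.674 lbf

1.67 lbf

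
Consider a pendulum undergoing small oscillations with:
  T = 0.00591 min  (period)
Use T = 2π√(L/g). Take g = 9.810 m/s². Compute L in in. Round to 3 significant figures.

1.23 in

Rearranging T = 2π√(L/g) for L: L = g·(T/2π)².
T = 0.00591 min = 0.3546 s; g = 9.810 m/s².
L = 0.03125 m
0.03125 m × (1 in / 0.02540 m) = 1.230 in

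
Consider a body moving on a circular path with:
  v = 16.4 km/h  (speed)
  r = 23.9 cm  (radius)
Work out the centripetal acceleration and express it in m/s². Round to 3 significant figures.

86.8 m/s²

a is given directly by: a = v²/r.
v = 16.4 km/h = 4.556 m/s; r = 23.9 cm = 0.2390 m.
a = 86.83 m/s²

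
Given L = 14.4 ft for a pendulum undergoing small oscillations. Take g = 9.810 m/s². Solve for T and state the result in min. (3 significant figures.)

T is given directly by: T = 2π√(L/g).
L = 14.4 ft = 4.389 m; g = 9.810 m/s².
T = 4.203 s
4.203 s × (1 min / 60.00 s) = 0.07005 min

0.0700 min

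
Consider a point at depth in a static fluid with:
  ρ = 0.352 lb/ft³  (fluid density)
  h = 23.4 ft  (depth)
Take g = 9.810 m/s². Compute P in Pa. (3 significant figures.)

395 Pa

P is given directly by: P = ρgh.
ρ = 0.352 lb/ft³ = 5.638 kg/m³; h = 23.4 ft = 7.132 m; g = 9.810 m/s².
P = 394.5 Pa  (the unit combination reduces to kg/(m·s²) = Pa)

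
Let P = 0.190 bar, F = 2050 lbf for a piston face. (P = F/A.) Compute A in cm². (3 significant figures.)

4800 cm²

Rearranging: A = F/P.
P = 0.190 bar = 19000 Pa; F = 2050 lbf = 9119 N.
A = 0.4799 m²
0.4799 m² × (1 cm² / 1.000×10^-4 m²) = 4799 cm²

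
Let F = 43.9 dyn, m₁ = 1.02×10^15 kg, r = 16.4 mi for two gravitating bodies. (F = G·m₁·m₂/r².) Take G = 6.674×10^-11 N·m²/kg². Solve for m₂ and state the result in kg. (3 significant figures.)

Solving F = G·m₁·m₂/r² for m₂: m₂ = F·r²/(G·m₁).
F = 43.9 dyn = 4.390×10^-4 N; m₁ = 1.02×10^15 kg; r = 16.4 mi = 26393 m; G = 6.674×10^-11 N·m²/kg².
m₂ = 4.492 kg

4.49 kg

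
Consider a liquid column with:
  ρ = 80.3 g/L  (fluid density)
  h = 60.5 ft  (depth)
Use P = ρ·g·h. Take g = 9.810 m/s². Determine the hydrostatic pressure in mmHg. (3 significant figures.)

Directly: P = ρgh.
ρ = 80.3 g/L = 80.30 kg/m³; h = 60.5 ft = 18.44 m; g = 9.810 m/s².
P = 14526 Pa
14526 Pa × (1 mmHg / 133.3 Pa) = 109.0 mmHg

109 mmHg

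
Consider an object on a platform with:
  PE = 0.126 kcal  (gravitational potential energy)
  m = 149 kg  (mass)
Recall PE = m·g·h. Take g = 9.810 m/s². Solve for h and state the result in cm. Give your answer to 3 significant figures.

36.1 cm

Rearranging: h = PE/(m·g).
PE = 0.126 kcal = 527.2 J; m = 149 kg; g = 9.810 m/s².
h = 0.3607 m
0.3607 m × (1 cm / 0.01000 m) = 36.07 cm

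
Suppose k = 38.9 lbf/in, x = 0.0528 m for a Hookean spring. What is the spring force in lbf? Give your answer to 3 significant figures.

F is given directly by: F = kx.
k = 38.9 lbf/in = 6812 N/m; x = 0.0528 m.
F = 359.7 N
359.7 N × (1 lbf / 4.448 N) = 80.86 lbf

80.9 lbf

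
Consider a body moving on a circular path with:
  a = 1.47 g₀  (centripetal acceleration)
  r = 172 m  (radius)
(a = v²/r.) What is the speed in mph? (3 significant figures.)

111 mph

Rearranging a = v²/r for v: v = √(a·r).
a = 1.47 g₀ = 14.42 m/s²; r = 172 m.
v = 49.79 m/s
49.79 m/s × (1 mph / 0.4470 m/s) = 111.4 mph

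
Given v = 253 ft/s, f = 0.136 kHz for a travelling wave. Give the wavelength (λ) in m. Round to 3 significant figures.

0.567 m

Rearranging v = f·λ for λ: λ = v/f.
v = 253 ft/s = 77.11 m/s; f = 0.136 kHz = 136.0 Hz.
λ = 0.5670 m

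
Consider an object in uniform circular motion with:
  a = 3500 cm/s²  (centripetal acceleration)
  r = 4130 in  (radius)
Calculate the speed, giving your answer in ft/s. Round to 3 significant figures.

199 ft/s

Rearranging: v = √(a·r).
a = 3500 cm/s² = 35.00 m/s²; r = 4130 in = 104.9 m.
v = 60.59 m/s
60.59 m/s × (1 ft/s / 0.3048 m/s) = 198.8 ft/s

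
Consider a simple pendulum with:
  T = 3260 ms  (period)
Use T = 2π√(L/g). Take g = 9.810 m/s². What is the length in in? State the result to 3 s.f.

Rearranging: L = g·(T/2π)².
T = 3260 ms = 3.260 s; g = 9.810 m/s².
L = 2.641 m
2.641 m × (1 in / 0.02540 m) = 104.0 in

104 in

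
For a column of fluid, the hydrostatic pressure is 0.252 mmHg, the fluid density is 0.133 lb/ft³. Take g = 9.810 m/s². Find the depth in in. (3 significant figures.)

Rearranging P = ρ·g·h for h: h = P/(ρ·g).
P = 0.252 mmHg = 33.60 Pa; ρ = 0.133 lb/ft³ = 2.130 kg/m³; g = 9.810 m/s².
h = 1.608 m
1.608 m × (1 in / 0.02540 m) = 63.29 in

63.3 in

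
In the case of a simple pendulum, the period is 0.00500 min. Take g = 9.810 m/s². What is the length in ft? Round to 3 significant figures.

Rearranging T = 2π√(L/g) for L: L = g·(T/2π)².
T = 0.00500 min = 0.3000 s; g = 9.810 m/s².
L = 0.02236 m
0.02236 m × (1 ft / 0.3048 m) = 0.07337 ft

0.0734 ft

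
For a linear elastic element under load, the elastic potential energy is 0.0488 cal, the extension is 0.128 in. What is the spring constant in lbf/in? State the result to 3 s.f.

221 lbf/in

Solving U = ½k·x² for k: k = 2U/x².
U = 0.0488 cal = 0.2042 J; x = 0.128 in = 0.003251 m.
k = 38633 N/m
38633 N/m × (1 lbf/in / 175.1 N/m) = 220.6 lbf/in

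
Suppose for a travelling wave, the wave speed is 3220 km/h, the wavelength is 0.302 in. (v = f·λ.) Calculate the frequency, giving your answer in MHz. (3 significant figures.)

Rearranging: f = v/λ.
v = 3220 km/h = 894.4 m/s; λ = 0.302 in = 0.007671 m.
f = 1.166×10^5 Hz
1.166×10^5 Hz × (1 MHz / 1.000×10^6 Hz) = 0.1166 MHz

0.117 MHz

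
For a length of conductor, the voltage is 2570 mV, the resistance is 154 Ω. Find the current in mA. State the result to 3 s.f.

Rearranging: I = V/R.
V = 2570 mV = 2.570 V; R = 154 Ω.
I = 0.01669 A
0.01669 A × (1 mA / 0.001000 A) = 16.69 mA

16.7 mA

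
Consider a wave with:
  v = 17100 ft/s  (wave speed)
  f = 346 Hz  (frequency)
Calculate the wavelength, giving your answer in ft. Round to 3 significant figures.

Rearranging v = f·λ for λ: λ = v/f.
v = 17100 ft/s = 5212 m/s; f = 346 Hz.
λ = 15.06 m
15.06 m × (1 ft / 0.3048 m) = 49.42 ft

49.4 ft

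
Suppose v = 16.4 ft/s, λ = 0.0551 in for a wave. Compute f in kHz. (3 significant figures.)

Solving v = f·λ for f: f = v/λ.
v = 16.4 ft/s = 4.999 m/s; λ = 0.0551 in = 0.001400 m.
f = 3572 Hz
3572 Hz × (1 kHz / 1000 Hz) = 3.572 kHz

3.57 kHz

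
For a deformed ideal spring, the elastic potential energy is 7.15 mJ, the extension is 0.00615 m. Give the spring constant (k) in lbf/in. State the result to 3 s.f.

2.16 lbf/in

Rearranging U = ½k·x² for k: k = 2U/x².
U = 7.15 mJ = 0.007150 J; x = 0.00615 m.
k = 378.1 N/m
378.1 N/m × (1 lbf/in / 175.1 N/m) = 2.159 lbf/in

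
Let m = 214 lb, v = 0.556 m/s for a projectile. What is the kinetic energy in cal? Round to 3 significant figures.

KE is given directly by: KE = ½mv².
m = 214 lb = 97.07 kg; v = 0.556 m/s.
KE = 15.00 J
15.00 J × (1 cal / 4.184 J) = 3.586 cal

3.59 cal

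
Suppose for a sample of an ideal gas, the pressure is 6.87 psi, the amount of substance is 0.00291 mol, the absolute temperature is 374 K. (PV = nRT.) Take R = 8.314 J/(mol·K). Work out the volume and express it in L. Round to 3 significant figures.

0.191 L

From the ideal-gas law: V = nRT/P.
P = 6.87 psi = 47367 Pa; n = 0.00291 mol; T = 374 K; R = 8.314 J/(mol·K).
V = 1.910×10^-4 m³
1.910×10^-4 m³ × (1 L / 0.001000 m³) = 0.1910 L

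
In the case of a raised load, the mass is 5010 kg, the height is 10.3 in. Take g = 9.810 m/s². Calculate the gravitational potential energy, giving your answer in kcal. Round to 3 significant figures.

PE is given directly by: PE = mgh.
m = 5010 kg; h = 10.3 in = 0.2616 m; g = 9.810 m/s².
PE = 12858 J
12858 J × (1 kcal / 4184 J) = 3.073 kcal

3.07 kcal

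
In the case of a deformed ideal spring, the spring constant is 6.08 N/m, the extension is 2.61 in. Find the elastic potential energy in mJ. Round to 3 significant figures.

U is given directly by: U = ½kx².
k = 6.08 N/m; x = 2.61 in = 0.06629 m.
U = 0.01336 J
0.01336 J × (1 mJ / 0.001000 J) = 13.36 mJ

13.4 mJ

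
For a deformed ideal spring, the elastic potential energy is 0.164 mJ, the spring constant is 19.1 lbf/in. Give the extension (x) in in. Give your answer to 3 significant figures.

Solving U = ½k·x² for x: x = √(2U/k).
U = 0.164 mJ = 1.640×10^-4 J; k = 19.1 lbf/in = 3345 N/m.
x = 3.131×10^-4 m
3.131×10^-4 m × (1 in / 0.02540 m) = 0.01233 in

0.0123 in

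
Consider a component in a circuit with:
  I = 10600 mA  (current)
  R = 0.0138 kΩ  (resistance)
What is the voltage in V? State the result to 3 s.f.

146 V

From Ohm's law: V = IR.
I = 10600 mA = 10.60 A; R = 0.0138 kΩ = 13.80 Ω.
V = 146.3 V  (the unit combination reduces to kg·m²/(A·s³) = V)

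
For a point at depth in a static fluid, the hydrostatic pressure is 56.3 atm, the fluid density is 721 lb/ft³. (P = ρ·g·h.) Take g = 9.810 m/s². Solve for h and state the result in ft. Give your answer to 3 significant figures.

Solving P = ρ·g·h for h: h = P/(ρ·g).
P = 56.3 atm = 5.705×10^6 Pa; ρ = 721 lb/ft³ = 11549 kg/m³; g = 9.810 m/s².
h = 50.35 m
50.35 m × (1 ft / 0.3048 m) = 165.2 ft

165 ft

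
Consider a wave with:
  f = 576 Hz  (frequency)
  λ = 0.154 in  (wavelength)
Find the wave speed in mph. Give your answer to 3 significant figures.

5.04 mph

v is given directly by: v = fλ.
f = 576 Hz; λ = 0.154 in = 0.003912 m.
v = 2.253 m/s
2.253 m/s × (1 mph / 0.4470 m/s) = 5.040 mph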